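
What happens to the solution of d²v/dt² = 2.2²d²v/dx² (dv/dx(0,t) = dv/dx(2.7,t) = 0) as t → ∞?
v oscillates about a mean that drifts linearly in t (generically unbounded; no decay). There is no damping, so the nonconstant modes persist as standing waves (energy conserved, no decay). But with Neumann conditions at both ends the constant mode has eigenvalue 0: the spatial mean M(t) of v satisfies M'' = 0, so M(t) = M(0) + M'(0)·t. Unless the initial velocity has zero mean (∫v_t(x,0)dx = 0), the solution grows linearly in t (unbounded, though not exponentially); if it does have zero mean, the solution stays bounded and simply oscillates.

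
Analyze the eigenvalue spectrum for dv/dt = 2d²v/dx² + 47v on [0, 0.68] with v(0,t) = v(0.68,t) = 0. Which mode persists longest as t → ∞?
Eigenvalues: λₙ = 2n²π²/0.68² - 47.
First three modes:
  n=1: λ₁ = 2π²/0.68² - 47 ≈ -4.311
  n=2: λ₂ = 8π²/0.68² - 47 ≈ 123.754
  n=3: λ₃ = 18π²/0.68² - 47 ≈ 337.197
Since 2π²/0.68² ≈ 42.689 < 47, λ₁ < 0.
The n=1 mode grows fastest (−λₙ is largest for n=1) → dominates.
Asymptotic: v ~ c₁ sin(πx/0.68) e^{4.311t} (exponential growth at rate −λ₁ ≈ 4.311).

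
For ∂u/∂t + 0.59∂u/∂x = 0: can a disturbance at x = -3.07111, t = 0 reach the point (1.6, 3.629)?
No. Only data at x = -0.54111 affects (1.6, 3.629). Advection has one-way propagation along characteristics.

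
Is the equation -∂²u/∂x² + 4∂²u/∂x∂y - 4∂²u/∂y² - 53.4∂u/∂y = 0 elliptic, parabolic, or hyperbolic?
Computing B² - 4AC with A = -1, B = 4, C = -4: discriminant = 0 (zero). Answer: parabolic.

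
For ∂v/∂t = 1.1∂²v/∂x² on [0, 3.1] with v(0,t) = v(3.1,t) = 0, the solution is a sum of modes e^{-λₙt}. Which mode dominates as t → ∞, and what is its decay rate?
Eigenvalues: λₙ = 1.1n²π²/3.1².
First three modes:
  n=1: λ₁ = 1.1π²/3.1² ≈ 1.13
  n=2: λ₂ = 4.4π²/3.1² ≈ 4.519 (4× faster decay)
  n=3: λ₃ = 9.9π²/3.1² ≈ 10.167 (9× faster decay)
As t → ∞, higher modes decay exponentially faster. The n=1 mode dominates: v ~ c₁ sin(πx/3.1) e^{-λ₁t}.
Decay rate: λ₁ = 1.1π²/3.1² ≈ 1.13.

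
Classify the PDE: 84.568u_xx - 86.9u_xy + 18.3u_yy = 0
A = 84.568, B = -86.9, C = 18.3. Discriminant B² - 4AC = 1361.2324. Since 1361.2324 > 0, hyperbolic.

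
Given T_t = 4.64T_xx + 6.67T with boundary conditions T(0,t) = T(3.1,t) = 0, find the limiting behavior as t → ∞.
T grows unboundedly. Reaction dominates diffusion (r=6.67 > κπ²/L²≈4.77); solution grows exponentially.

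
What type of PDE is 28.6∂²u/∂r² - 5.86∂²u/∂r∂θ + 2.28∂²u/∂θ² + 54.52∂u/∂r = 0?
With A = 28.6, B = -5.86, C = 2.28, the discriminant is -226.4924. This is an elliptic PDE.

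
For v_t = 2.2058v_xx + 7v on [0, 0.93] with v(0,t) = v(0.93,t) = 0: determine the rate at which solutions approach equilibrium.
Eigenvalues: λₙ = 2.2058n²π²/0.93² - 7.
First three modes:
  n=1: λ₁ = 2.2058π²/0.93² - 7 ≈ 18.171
  n=2: λ₂ = 8.8232π²/0.93² - 7 ≈ 93.684
  n=3: λ₃ = 19.8522π²/0.93² - 7 ≈ 219.539
Since 2.2058π²/0.93² ≈ 25.171 > 7, all λₙ > 0.
The n=1 mode decays slowest → dominates as t → ∞.
Asymptotic: v ~ c₁ sin(πx/0.93) e^{-λ₁t} with decay rate λ₁ ≈ 18.171.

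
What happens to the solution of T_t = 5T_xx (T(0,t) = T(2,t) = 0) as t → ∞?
T → 0. Heat diffuses out through both boundaries.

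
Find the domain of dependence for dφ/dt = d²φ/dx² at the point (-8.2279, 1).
The entire real line. The heat equation has infinite propagation speed: any initial disturbance instantly affects all points (though exponentially small far away).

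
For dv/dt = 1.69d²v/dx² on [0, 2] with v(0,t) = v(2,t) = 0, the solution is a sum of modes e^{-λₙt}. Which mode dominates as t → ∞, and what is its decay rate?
Eigenvalues: λₙ = 1.69n²π²/2².
First three modes:
  n=1: λ₁ = 1.69π²/2² ≈ 4.17
  n=2: λ₂ = 6.76π²/2² ≈ 16.68 (4× faster decay)
  n=3: λ₃ = 15.21π²/2² ≈ 37.529 (9× faster decay)
As t → ∞, higher modes decay exponentially faster. The n=1 mode dominates: v ~ c₁ sin(πx/2) e^{-λ₁t}.
Decay rate: λ₁ = 1.69π²/2² ≈ 4.17.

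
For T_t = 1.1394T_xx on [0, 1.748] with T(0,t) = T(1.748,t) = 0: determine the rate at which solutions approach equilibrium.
Eigenvalues: λₙ = 1.1394n²π²/1.748².
First three modes:
  n=1: λ₁ = 1.1394π²/1.748² ≈ 3.68
  n=2: λ₂ = 4.5576π²/1.748² ≈ 14.722 (4× faster decay)
  n=3: λ₃ = 10.2546π²/1.748² ≈ 33.123 (9× faster decay)
As t → ∞, higher modes decay exponentially faster. The n=1 mode dominates: T ~ c₁ sin(πx/1.748) e^{-λ₁t}.
Decay rate: λ₁ = 1.1394π²/1.748² ≈ 3.68.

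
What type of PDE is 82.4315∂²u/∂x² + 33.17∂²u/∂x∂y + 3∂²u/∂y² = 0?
With A = 82.4315, B = 33.17, C = 3, the discriminant is 111.0709. This is a hyperbolic PDE.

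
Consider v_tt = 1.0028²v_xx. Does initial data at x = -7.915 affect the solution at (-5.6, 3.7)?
Yes. The domain of dependence is [-9.31036, -1.88964], and -7.915 ∈ [-9.31036, -1.88964].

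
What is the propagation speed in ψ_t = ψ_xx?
Infinite. The heat equation is parabolic, not hyperbolic, so disturbances propagate instantly.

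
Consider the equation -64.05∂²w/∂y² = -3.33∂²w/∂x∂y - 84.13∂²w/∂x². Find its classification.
Rewriting in standard form: 84.13∂²w/∂x² + 3.33∂²w/∂x∂y - 64.05∂²w/∂y² = 0. Hyperbolic. (A = 84.13, B = 3.33, C = -64.05 gives B² - 4AC = 21565.1949.)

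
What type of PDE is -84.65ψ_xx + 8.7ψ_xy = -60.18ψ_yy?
Rewriting in standard form: -84.65ψ_xx + 8.7ψ_xy + 60.18ψ_yy = 0. With A = -84.65, B = 8.7, C = 60.18, the discriminant is 20452.638. This is a hyperbolic PDE.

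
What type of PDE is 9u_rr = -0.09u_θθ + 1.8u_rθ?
Rewriting in standard form: 9u_rr - 1.8u_rθ + 0.09u_θθ = 0. With A = 9, B = -1.8, C = 0.09, the discriminant is 0. This is a parabolic PDE.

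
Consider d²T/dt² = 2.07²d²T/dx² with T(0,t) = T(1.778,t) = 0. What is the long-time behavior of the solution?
As t → ∞, T oscillates (no decay). Energy is conserved; the solution oscillates indefinitely as standing waves.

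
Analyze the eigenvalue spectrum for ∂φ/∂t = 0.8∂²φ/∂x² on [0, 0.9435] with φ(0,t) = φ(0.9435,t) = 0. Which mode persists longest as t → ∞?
Eigenvalues: λₙ = 0.8n²π²/0.9435².
First three modes:
  n=1: λ₁ = 0.8π²/0.9435² ≈ 8.87
  n=2: λ₂ = 3.2π²/0.9435² ≈ 35.479 (4× faster decay)
  n=3: λ₃ = 7.2π²/0.9435² ≈ 79.827 (9× faster decay)
As t → ∞, higher modes decay exponentially faster. The n=1 mode dominates: φ ~ c₁ sin(πx/0.9435) e^{-λ₁t}.
Decay rate: λ₁ = 0.8π²/0.9435² ≈ 8.87.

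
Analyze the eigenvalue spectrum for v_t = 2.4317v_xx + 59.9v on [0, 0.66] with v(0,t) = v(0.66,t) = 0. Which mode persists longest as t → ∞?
Eigenvalues: λₙ = 2.4317n²π²/0.66² - 59.9.
First three modes:
  n=1: λ₁ = 2.4317π²/0.66² - 59.9 ≈ -4.804
  n=2: λ₂ = 9.7268π²/0.66² - 59.9 ≈ 160.485
  n=3: λ₃ = 21.8853π²/0.66² - 59.9 ≈ 435.966
Since 2.4317π²/0.66² ≈ 55.096 < 59.9, λ₁ < 0.
The n=1 mode grows fastest (−λₙ is largest for n=1) → dominates.
Asymptotic: v ~ c₁ sin(πx/0.66) e^{4.804t} (exponential growth at rate −λ₁ ≈ 4.804).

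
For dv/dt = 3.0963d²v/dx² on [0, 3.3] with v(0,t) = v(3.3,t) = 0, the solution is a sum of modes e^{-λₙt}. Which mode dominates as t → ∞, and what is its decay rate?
Eigenvalues: λₙ = 3.0963n²π²/3.3².
First three modes:
  n=1: λ₁ = 3.0963π²/3.3² ≈ 2.806
  n=2: λ₂ = 12.3852π²/3.3² ≈ 11.225 (4× faster decay)
  n=3: λ₃ = 27.8667π²/3.3² ≈ 25.256 (9× faster decay)
As t → ∞, higher modes decay exponentially faster. The n=1 mode dominates: v ~ c₁ sin(πx/3.3) e^{-λ₁t}.
Decay rate: λ₁ = 3.0963π²/3.3² ≈ 2.806.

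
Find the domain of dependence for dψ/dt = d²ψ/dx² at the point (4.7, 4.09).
The entire real line. The heat equation has infinite propagation speed: any initial disturbance instantly affects all points (though exponentially small far away).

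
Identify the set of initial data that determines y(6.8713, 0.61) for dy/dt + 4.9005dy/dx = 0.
A single point: x = 3.881995. The characteristic through (6.8713, 0.61) is x - 4.9005t = const, so x = 6.8713 - 4.9005·0.61 = 3.881995.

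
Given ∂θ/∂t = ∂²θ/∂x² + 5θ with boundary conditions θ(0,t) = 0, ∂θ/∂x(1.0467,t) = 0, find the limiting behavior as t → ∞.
θ grows unboundedly. Reaction dominates diffusion (r=5 > κπ²/(4L²)≈2.25); solution grows exponentially.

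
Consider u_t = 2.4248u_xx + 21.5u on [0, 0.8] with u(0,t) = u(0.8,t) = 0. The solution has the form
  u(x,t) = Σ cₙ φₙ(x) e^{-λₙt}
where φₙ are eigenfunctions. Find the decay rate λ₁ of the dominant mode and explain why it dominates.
Eigenvalues: λₙ = 2.4248n²π²/0.8² - 21.5.
First three modes:
  n=1: λ₁ = 2.4248π²/0.8² - 21.5 ≈ 15.893
  n=2: λ₂ = 9.6992π²/0.8² - 21.5 ≈ 128.074
  n=3: λ₃ = 21.8232π²/0.8² - 21.5 ≈ 315.041
Since 2.4248π²/0.8² ≈ 37.393 > 21.5, all λₙ > 0.
The n=1 mode decays slowest → dominates as t → ∞.
Asymptotic: u ~ c₁ sin(πx/0.8) e^{-λ₁t} with decay rate λ₁ ≈ 15.893.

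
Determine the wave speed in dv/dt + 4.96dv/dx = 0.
Speed = 4.96. Information travels along x - 4.96t = const (rightward).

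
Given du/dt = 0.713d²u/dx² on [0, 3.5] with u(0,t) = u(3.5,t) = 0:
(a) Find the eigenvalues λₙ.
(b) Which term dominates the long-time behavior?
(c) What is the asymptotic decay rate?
Eigenvalues: λₙ = 0.713n²π²/3.5².
First three modes:
  n=1: λ₁ = 0.713π²/3.5² ≈ 0.574
  n=2: λ₂ = 2.852π²/3.5² ≈ 2.298 (4× faster decay)
  n=3: λ₃ = 6.417π²/3.5² ≈ 5.17 (9× faster decay)
As t → ∞, higher modes decay exponentially faster. The n=1 mode dominates: u ~ c₁ sin(πx/3.5) e^{-λ₁t}.
Decay rate: λ₁ = 0.713π²/3.5² ≈ 0.574.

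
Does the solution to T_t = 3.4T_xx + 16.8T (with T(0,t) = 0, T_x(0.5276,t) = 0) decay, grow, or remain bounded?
T → 0. Diffusion dominates reaction (r=16.8 < κπ²/(4L²)≈30.14); solution decays.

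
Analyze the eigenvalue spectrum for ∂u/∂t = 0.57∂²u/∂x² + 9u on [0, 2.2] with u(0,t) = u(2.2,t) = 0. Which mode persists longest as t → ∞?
Eigenvalues: λₙ = 0.57n²π²/2.2² - 9.
First three modes:
  n=1: λ₁ = 0.57π²/2.2² - 9 ≈ -7.838
  n=2: λ₂ = 2.28π²/2.2² - 9 ≈ -4.351
  n=3: λ₃ = 5.13π²/2.2² - 9 ≈ 1.461
Since 0.57π²/2.2² ≈ 1.162 < 9, λ₁ < 0.
The n=1 mode grows fastest (−λₙ is largest for n=1) → dominates.
Asymptotic: u ~ c₁ sin(πx/2.2) e^{7.838t} (exponential growth at rate −λ₁ ≈ 7.838).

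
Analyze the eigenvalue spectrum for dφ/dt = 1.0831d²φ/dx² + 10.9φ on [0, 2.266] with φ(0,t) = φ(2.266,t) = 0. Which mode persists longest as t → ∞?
Eigenvalues: λₙ = 1.0831n²π²/2.266² - 10.9.
First three modes:
  n=1: λ₁ = 1.0831π²/2.266² - 10.9 ≈ -8.818
  n=2: λ₂ = 4.3324π²/2.266² - 10.9 ≈ -2.573
  n=3: λ₃ = 9.7479π²/2.266² - 10.9 ≈ 7.837
Since 1.0831π²/2.266² ≈ 2.082 < 10.9, λ₁ < 0.
The n=1 mode grows fastest (−λₙ is largest for n=1) → dominates.
Asymptotic: φ ~ c₁ sin(πx/2.266) e^{8.818t} (exponential growth at rate −λ₁ ≈ 8.818).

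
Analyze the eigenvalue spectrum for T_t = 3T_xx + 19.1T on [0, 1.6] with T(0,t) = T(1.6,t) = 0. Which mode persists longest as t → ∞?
Eigenvalues: λₙ = 3n²π²/1.6² - 19.1.
First three modes:
  n=1: λ₁ = 3π²/1.6² - 19.1 ≈ -7.534
  n=2: λ₂ = 12π²/1.6² - 19.1 ≈ 27.164
  n=3: λ₃ = 27π²/1.6² - 19.1 ≈ 84.993
Since 3π²/1.6² ≈ 11.566 < 19.1, λ₁ < 0.
The n=1 mode grows fastest (−λₙ is largest for n=1) → dominates.
Asymptotic: T ~ c₁ sin(πx/1.6) e^{7.534t} (exponential growth at rate −λ₁ ≈ 7.534).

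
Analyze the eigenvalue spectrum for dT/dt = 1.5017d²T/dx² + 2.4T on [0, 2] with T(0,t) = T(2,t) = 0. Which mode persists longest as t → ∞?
Eigenvalues: λₙ = 1.5017n²π²/2² - 2.4.
First three modes:
  n=1: λ₁ = 1.5017π²/2² - 2.4 ≈ 1.305
  n=2: λ₂ = 6.0068π²/2² - 2.4 ≈ 12.421
  n=3: λ₃ = 13.5153π²/2² - 2.4 ≈ 30.948
Since 1.5017π²/2² ≈ 3.705 > 2.4, all λₙ > 0.
The n=1 mode decays slowest → dominates as t → ∞.
Asymptotic: T ~ c₁ sin(πx/2) e^{-λ₁t} with decay rate λ₁ ≈ 1.305.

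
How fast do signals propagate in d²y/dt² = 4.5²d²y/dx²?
Speed = 4.5. Information travels along characteristics x = x₀ ± 4.5t.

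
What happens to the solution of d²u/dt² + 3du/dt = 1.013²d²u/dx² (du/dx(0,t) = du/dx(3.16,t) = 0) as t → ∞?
u → constant (steady state). Damping (γ=3) dissipates the nonconstant modes; with Neumann BCs the spatial average obeys M''+γM'=0 and tends to a finite limit.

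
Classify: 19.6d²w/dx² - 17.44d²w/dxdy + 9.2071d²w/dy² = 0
Elliptic (discriminant = -417.68304).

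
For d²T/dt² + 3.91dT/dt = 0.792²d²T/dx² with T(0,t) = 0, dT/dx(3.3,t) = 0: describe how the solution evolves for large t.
T → 0. Damping (γ=3.91) dissipates energy; oscillations decay exponentially.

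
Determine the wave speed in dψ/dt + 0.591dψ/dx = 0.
Speed = 0.591. Information travels along x - 0.591t = const (rightward).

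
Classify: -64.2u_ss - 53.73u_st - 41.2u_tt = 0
Elliptic (discriminant = -7693.2471).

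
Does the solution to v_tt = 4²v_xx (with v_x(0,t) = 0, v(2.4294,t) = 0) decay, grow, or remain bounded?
v oscillates (no decay). Energy is conserved; the solution oscillates indefinitely as standing waves.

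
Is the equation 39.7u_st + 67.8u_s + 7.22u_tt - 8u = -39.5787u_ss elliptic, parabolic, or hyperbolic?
Rewriting in standard form: 39.5787u_ss + 39.7u_st + 7.22u_tt + 67.8u_s - 8u = 0. Computing B² - 4AC with A = 39.5787, B = 39.7, C = 7.22: discriminant = 433.057144 (positive). Answer: hyperbolic.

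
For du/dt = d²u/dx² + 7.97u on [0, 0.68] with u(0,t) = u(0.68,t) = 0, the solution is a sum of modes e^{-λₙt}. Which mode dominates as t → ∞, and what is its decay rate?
Eigenvalues: λₙ = n²π²/0.68² - 7.97.
First three modes:
  n=1: λ₁ = π²/0.68² - 7.97 ≈ 13.374
  n=2: λ₂ = 4π²/0.68² - 7.97 ≈ 77.407
  n=3: λ₃ = 9π²/0.68² - 7.97 ≈ 184.129
Since π²/0.68² ≈ 21.344 > 7.97, all λₙ > 0.
The n=1 mode decays slowest → dominates as t → ∞.
Asymptotic: u ~ c₁ sin(πx/0.68) e^{-λ₁t} with decay rate λ₁ ≈ 13.374.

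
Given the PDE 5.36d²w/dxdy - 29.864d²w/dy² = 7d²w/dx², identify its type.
Rewriting in standard form: -7d²w/dx² + 5.36d²w/dxdy - 29.864d²w/dy² = 0. The second-order coefficients are A = -7, B = 5.36, C = -29.864. Since B² - 4AC = -807.4624 < 0, this is an elliptic PDE.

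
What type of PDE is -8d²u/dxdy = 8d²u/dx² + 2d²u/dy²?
Rewriting in standard form: -8d²u/dx² - 8d²u/dxdy - 2d²u/dy² = 0. With A = -8, B = -8, C = -2, the discriminant is 0. This is a parabolic PDE.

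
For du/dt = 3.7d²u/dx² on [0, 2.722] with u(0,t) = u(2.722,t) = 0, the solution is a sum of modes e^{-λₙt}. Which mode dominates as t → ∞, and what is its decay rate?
Eigenvalues: λₙ = 3.7n²π²/2.722².
First three modes:
  n=1: λ₁ = 3.7π²/2.722² ≈ 4.929
  n=2: λ₂ = 14.8π²/2.722² ≈ 19.714 (4× faster decay)
  n=3: λ₃ = 33.3π²/2.722² ≈ 44.358 (9× faster decay)
As t → ∞, higher modes decay exponentially faster. The n=1 mode dominates: u ~ c₁ sin(πx/2.722) e^{-λ₁t}.
Decay rate: λ₁ = 3.7π²/2.722² ≈ 4.929.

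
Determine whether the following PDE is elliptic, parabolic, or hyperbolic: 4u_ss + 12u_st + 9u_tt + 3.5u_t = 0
Coefficients: A = 4, B = 12, C = 9. B² - 4AC = 0, which is zero, so the equation is parabolic.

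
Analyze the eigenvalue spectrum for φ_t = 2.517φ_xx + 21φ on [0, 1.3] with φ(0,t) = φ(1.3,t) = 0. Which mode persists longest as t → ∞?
Eigenvalues: λₙ = 2.517n²π²/1.3² - 21.
First three modes:
  n=1: λ₁ = 2.517π²/1.3² - 21 ≈ -6.301
  n=2: λ₂ = 10.068π²/1.3² - 21 ≈ 37.797
  n=3: λ₃ = 22.653π²/1.3² - 21 ≈ 111.294
Since 2.517π²/1.3² ≈ 14.699 < 21, λ₁ < 0.
The n=1 mode grows fastest (−λₙ is largest for n=1) → dominates.
Asymptotic: φ ~ c₁ sin(πx/1.3) e^{6.301t} (exponential growth at rate −λ₁ ≈ 6.301).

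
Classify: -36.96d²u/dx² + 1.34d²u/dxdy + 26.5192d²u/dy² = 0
Hyperbolic (discriminant = 3922.394128).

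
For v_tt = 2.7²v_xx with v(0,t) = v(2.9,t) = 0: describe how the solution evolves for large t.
v oscillates (no decay). Energy is conserved; the solution oscillates indefinitely as standing waves.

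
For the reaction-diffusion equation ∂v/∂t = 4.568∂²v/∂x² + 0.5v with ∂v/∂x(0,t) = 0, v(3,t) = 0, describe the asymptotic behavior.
v → 0. Diffusion dominates reaction (r=0.5 < κπ²/(4L²)≈1.25); solution decays.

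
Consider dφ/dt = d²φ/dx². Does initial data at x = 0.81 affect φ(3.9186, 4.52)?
Yes, for any finite x. The heat equation has infinite propagation speed, so all initial data affects all points at any t > 0.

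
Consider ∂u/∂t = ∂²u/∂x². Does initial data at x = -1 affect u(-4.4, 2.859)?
Yes, for any finite x. The heat equation has infinite propagation speed, so all initial data affects all points at any t > 0.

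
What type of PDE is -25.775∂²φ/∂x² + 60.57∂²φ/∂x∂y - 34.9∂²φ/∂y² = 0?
With A = -25.775, B = 60.57, C = -34.9, the discriminant is 70.5349. This is a hyperbolic PDE.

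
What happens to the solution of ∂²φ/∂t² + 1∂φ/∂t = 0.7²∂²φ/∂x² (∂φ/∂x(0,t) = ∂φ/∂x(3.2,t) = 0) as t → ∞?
φ → constant (steady state). Damping (γ=1) dissipates the nonconstant modes; with Neumann BCs the spatial average obeys M''+γM'=0 and tends to a finite limit.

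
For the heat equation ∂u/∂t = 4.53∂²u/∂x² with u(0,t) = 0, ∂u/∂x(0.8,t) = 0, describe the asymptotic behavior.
u → 0. Heat escapes through the Dirichlet boundary.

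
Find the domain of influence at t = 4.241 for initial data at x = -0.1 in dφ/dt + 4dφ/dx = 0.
At x = 16.864. The characteristic carries data from (-0.1, 0) to (16.864, 4.241).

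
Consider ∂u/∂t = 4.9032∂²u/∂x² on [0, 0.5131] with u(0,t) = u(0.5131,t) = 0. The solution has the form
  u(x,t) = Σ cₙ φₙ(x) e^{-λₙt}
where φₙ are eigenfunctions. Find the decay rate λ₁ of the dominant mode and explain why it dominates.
Eigenvalues: λₙ = 4.9032n²π²/0.5131².
First three modes:
  n=1: λ₁ = 4.9032π²/0.5131² ≈ 183.813
  n=2: λ₂ = 19.6128π²/0.5131² ≈ 735.25 (4× faster decay)
  n=3: λ₃ = 44.1288π²/0.5131² ≈ 1654.314 (9× faster decay)
As t → ∞, higher modes decay exponentially faster. The n=1 mode dominates: u ~ c₁ sin(πx/0.5131) e^{-λ₁t}.
Decay rate: λ₁ = 4.9032π²/0.5131² ≈ 183.813.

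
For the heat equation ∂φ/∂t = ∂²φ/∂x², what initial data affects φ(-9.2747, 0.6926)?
The entire real line. The heat equation has infinite propagation speed: any initial disturbance instantly affects all points (though exponentially small far away).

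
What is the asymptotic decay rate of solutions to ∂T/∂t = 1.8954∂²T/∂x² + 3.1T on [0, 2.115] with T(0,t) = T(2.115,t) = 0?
Eigenvalues: λₙ = 1.8954n²π²/2.115² - 3.1.
First three modes:
  n=1: λ₁ = 1.8954π²/2.115² - 3.1 ≈ 1.082
  n=2: λ₂ = 7.5816π²/2.115² - 3.1 ≈ 13.628
  n=3: λ₃ = 17.0586π²/2.115² - 3.1 ≈ 34.538
Since 1.8954π²/2.115² ≈ 4.182 > 3.1, all λₙ > 0.
The n=1 mode decays slowest → dominates as t → ∞.
Asymptotic: T ~ c₁ sin(πx/2.115) e^{-λ₁t} with decay rate λ₁ ≈ 1.082.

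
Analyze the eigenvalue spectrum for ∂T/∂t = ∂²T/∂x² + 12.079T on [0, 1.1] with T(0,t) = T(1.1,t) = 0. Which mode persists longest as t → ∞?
Eigenvalues: λₙ = n²π²/1.1² - 12.079.
First three modes:
  n=1: λ₁ = π²/1.1² - 12.079 ≈ -3.922
  n=2: λ₂ = 4π²/1.1² - 12.079 ≈ 20.548
  n=3: λ₃ = 9π²/1.1² - 12.079 ≈ 61.331
Since π²/1.1² ≈ 8.157 < 12.079, λ₁ < 0.
The n=1 mode grows fastest (−λₙ is largest for n=1) → dominates.
Asymptotic: T ~ c₁ sin(πx/1.1) e^{3.922t} (exponential growth at rate −λ₁ ≈ 3.922).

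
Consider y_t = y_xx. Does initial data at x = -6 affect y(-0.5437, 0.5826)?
Yes, for any finite x. The heat equation has infinite propagation speed, so all initial data affects all points at any t > 0.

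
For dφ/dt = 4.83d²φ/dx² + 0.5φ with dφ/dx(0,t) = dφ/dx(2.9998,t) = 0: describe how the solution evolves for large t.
φ grows unboundedly. With Neumann BCs the constant mode has diffusion eigenvalue 0, so any r > 0 makes it grow like e^(0.5t); solution grows exponentially.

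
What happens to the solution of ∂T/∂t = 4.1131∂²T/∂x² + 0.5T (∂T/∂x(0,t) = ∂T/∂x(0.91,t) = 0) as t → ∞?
T grows unboundedly. With Neumann BCs the constant mode has diffusion eigenvalue 0, so any r > 0 makes it grow like e^(0.5t); solution grows exponentially.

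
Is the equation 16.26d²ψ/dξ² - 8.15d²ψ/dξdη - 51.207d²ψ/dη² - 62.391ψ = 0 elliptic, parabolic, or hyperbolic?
Computing B² - 4AC with A = 16.26, B = -8.15, C = -51.207: discriminant = 3396.92578 (positive). Answer: hyperbolic.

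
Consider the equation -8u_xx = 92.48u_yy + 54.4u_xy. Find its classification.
Rewriting in standard form: -8u_xx - 54.4u_xy - 92.48u_yy = 0. Parabolic. (A = -8, B = -54.4, C = -92.48 gives B² - 4AC = 0.)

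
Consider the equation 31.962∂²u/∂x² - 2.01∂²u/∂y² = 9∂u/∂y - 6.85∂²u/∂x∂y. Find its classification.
Rewriting in standard form: 31.962∂²u/∂x² + 6.85∂²u/∂x∂y - 2.01∂²u/∂y² - 9∂u/∂y = 0. Hyperbolic. (A = 31.962, B = 6.85, C = -2.01 gives B² - 4AC = 303.89698.)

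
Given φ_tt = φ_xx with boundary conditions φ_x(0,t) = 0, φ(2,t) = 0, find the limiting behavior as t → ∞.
φ oscillates (no decay). Energy is conserved; the solution oscillates indefinitely as standing waves.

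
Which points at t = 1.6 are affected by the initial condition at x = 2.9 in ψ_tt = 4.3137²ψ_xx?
Domain of influence: [-4.00192, 9.80192]. Data at x = 2.9 spreads outward at speed 4.3137.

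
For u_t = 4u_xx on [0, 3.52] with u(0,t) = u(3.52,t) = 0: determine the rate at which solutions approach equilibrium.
Eigenvalues: λₙ = 4n²π²/3.52².
First three modes:
  n=1: λ₁ = 4π²/3.52² ≈ 3.186
  n=2: λ₂ = 16π²/3.52² ≈ 12.745 (4× faster decay)
  n=3: λ₃ = 36π²/3.52² ≈ 28.676 (9× faster decay)
As t → ∞, higher modes decay exponentially faster. The n=1 mode dominates: u ~ c₁ sin(πx/3.52) e^{-λ₁t}.
Decay rate: λ₁ = 4π²/3.52² ≈ 3.186.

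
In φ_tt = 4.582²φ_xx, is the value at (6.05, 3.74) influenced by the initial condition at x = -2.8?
Yes. The domain of dependence is [-11.08668, 23.18668], and -2.8 ∈ [-11.08668, 23.18668].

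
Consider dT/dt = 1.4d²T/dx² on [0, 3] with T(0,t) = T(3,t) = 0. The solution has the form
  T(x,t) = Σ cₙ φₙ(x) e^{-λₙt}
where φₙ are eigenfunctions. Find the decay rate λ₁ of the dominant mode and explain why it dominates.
Eigenvalues: λₙ = 1.4n²π²/3².
First three modes:
  n=1: λ₁ = 1.4π²/3² ≈ 1.535
  n=2: λ₂ = 5.6π²/3² ≈ 6.141 (4× faster decay)
  n=3: λ₃ = 12.6π²/3² ≈ 13.817 (9× faster decay)
As t → ∞, higher modes decay exponentially faster. The n=1 mode dominates: T ~ c₁ sin(πx/3) e^{-λ₁t}.
Decay rate: λ₁ = 1.4π²/3² ≈ 1.535.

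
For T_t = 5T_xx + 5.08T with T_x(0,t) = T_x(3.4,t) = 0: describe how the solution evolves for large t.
T grows unboundedly. With Neumann BCs the constant mode has diffusion eigenvalue 0, so any r > 0 makes it grow like e^(5.08t); solution grows exponentially.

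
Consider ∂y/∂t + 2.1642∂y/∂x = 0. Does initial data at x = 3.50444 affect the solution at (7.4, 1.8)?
Yes. The characteristic through (7.4, 1.8) passes through x = 3.50444.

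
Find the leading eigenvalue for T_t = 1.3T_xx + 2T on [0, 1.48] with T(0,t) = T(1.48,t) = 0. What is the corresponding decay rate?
Eigenvalues: λₙ = 1.3n²π²/1.48² - 2.
First three modes:
  n=1: λ₁ = 1.3π²/1.48² - 2 ≈ 3.858
  n=2: λ₂ = 5.2π²/1.48² - 2 ≈ 21.43
  n=3: λ₃ = 11.7π²/1.48² - 2 ≈ 50.718
Since 1.3π²/1.48² ≈ 5.858 > 2, all λₙ > 0.
The n=1 mode decays slowest → dominates as t → ∞.
Asymptotic: T ~ c₁ sin(πx/1.48) e^{-λ₁t} with decay rate λ₁ ≈ 3.858.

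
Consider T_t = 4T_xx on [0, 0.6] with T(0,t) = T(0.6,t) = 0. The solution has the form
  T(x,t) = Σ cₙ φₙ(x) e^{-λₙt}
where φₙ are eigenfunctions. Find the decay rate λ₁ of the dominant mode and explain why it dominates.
Eigenvalues: λₙ = 4n²π²/0.6².
First three modes:
  n=1: λ₁ = 4π²/0.6² ≈ 109.662
  n=2: λ₂ = 16π²/0.6² ≈ 438.649 (4× faster decay)
  n=3: λ₃ = 36π²/0.6² ≈ 986.96 (9× faster decay)
As t → ∞, higher modes decay exponentially faster. The n=1 mode dominates: T ~ c₁ sin(πx/0.6) e^{-λ₁t}.
Decay rate: λ₁ = 4π²/0.6² ≈ 109.662.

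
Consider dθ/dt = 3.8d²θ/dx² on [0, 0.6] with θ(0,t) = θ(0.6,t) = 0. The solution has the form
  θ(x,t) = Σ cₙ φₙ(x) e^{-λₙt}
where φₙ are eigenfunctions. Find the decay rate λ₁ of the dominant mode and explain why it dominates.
Eigenvalues: λₙ = 3.8n²π²/0.6².
First three modes:
  n=1: λ₁ = 3.8π²/0.6² ≈ 104.179
  n=2: λ₂ = 15.2π²/0.6² ≈ 416.717 (4× faster decay)
  n=3: λ₃ = 34.2π²/0.6² ≈ 937.612 (9× faster decay)
As t → ∞, higher modes decay exponentially faster. The n=1 mode dominates: θ ~ c₁ sin(πx/0.6) e^{-λ₁t}.
Decay rate: λ₁ = 3.8π²/0.6² ≈ 104.179.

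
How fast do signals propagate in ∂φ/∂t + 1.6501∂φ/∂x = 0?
Speed = 1.6501. Information travels along x - 1.6501t = const (rightward).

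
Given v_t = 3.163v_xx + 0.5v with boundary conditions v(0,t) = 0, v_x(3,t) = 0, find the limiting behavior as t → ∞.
v → 0. Diffusion dominates reaction (r=0.5 < κπ²/(4L²)≈0.87); solution decays.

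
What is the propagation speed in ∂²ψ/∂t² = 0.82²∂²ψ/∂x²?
Speed = 0.82. Information travels along characteristics x = x₀ ± 0.82t.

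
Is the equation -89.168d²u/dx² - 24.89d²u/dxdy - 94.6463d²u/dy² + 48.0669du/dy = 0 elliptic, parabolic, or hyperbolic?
Computing B² - 4AC with A = -89.168, B = -24.89, C = -94.6463: discriminant = -33138.1730136 (negative). Answer: elliptic.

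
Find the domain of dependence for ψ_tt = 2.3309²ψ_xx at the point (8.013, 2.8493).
Domain of dependence: [1.37156663, 14.65443337]. Signals travel at speed 2.3309, so data within |x - 8.013| ≤ 2.3309·2.8493 = 6.64143337 can reach the point.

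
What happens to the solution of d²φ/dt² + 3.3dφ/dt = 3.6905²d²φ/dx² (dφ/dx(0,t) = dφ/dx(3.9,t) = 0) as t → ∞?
φ → constant (steady state). Damping (γ=3.3) dissipates the nonconstant modes; with Neumann BCs the spatial average obeys M''+γM'=0 and tends to a finite limit.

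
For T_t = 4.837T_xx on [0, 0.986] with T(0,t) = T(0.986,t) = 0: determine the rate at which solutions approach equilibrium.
Eigenvalues: λₙ = 4.837n²π²/0.986².
First three modes:
  n=1: λ₁ = 4.837π²/0.986² ≈ 49.105
  n=2: λ₂ = 19.348π²/0.986² ≈ 196.418 (4× faster decay)
  n=3: λ₃ = 43.533π²/0.986² ≈ 441.941 (9× faster decay)
As t → ∞, higher modes decay exponentially faster. The n=1 mode dominates: T ~ c₁ sin(πx/0.986) e^{-λ₁t}.
Decay rate: λ₁ = 4.837π²/0.986² ≈ 49.105.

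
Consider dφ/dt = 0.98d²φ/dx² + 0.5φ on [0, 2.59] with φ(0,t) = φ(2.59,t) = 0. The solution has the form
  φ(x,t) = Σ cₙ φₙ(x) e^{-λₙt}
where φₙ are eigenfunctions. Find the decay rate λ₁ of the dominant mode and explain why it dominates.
Eigenvalues: λₙ = 0.98n²π²/2.59² - 0.5.
First three modes:
  n=1: λ₁ = 0.98π²/2.59² - 0.5 ≈ 0.942
  n=2: λ₂ = 3.92π²/2.59² - 0.5 ≈ 5.267
  n=3: λ₃ = 8.82π²/2.59² - 0.5 ≈ 12.477
Since 0.98π²/2.59² ≈ 1.442 > 0.5, all λₙ > 0.
The n=1 mode decays slowest → dominates as t → ∞.
Asymptotic: φ ~ c₁ sin(πx/2.59) e^{-λ₁t} with decay rate λ₁ ≈ 0.942.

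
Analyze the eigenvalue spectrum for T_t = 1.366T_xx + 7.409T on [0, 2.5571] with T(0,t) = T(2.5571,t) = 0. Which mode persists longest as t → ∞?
Eigenvalues: λₙ = 1.366n²π²/2.5571² - 7.409.
First three modes:
  n=1: λ₁ = 1.366π²/2.5571² - 7.409 ≈ -5.347
  n=2: λ₂ = 5.464π²/2.5571² - 7.409 ≈ 0.838
  n=3: λ₃ = 12.294π²/2.5571² - 7.409 ≈ 11.148
Since 1.366π²/2.5571² ≈ 2.062 < 7.409, λ₁ < 0.
The n=1 mode grows fastest (−λₙ is largest for n=1) → dominates.
Asymptotic: T ~ c₁ sin(πx/2.5571) e^{5.347t} (exponential growth at rate −λ₁ ≈ 5.347).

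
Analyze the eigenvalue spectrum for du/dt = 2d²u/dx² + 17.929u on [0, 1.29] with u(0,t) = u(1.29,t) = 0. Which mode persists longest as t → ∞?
Eigenvalues: λₙ = 2n²π²/1.29² - 17.929.
First three modes:
  n=1: λ₁ = 2π²/1.29² - 17.929 ≈ -6.067
  n=2: λ₂ = 8π²/1.29² - 17.929 ≈ 29.518
  n=3: λ₃ = 18π²/1.29² - 17.929 ≈ 88.827
Since 2π²/1.29² ≈ 11.862 < 17.929, λ₁ < 0.
The n=1 mode grows fastest (−λₙ is largest for n=1) → dominates.
Asymptotic: u ~ c₁ sin(πx/1.29) e^{6.067t} (exponential growth at rate −λ₁ ≈ 6.067).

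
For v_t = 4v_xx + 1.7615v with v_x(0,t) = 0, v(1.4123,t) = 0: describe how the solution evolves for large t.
v → 0. Diffusion dominates reaction (r=1.7615 < κπ²/(4L²)≈4.95); solution decays.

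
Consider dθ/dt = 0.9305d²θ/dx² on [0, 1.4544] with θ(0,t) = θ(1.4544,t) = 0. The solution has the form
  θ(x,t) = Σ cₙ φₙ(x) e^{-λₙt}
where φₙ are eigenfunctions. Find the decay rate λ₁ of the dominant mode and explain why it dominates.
Eigenvalues: λₙ = 0.9305n²π²/1.4544².
First three modes:
  n=1: λ₁ = 0.9305π²/1.4544² ≈ 4.342
  n=2: λ₂ = 3.722π²/1.4544² ≈ 17.366 (4× faster decay)
  n=3: λ₃ = 8.3745π²/1.4544² ≈ 39.074 (9× faster decay)
As t → ∞, higher modes decay exponentially faster. The n=1 mode dominates: θ ~ c₁ sin(πx/1.4544) e^{-λ₁t}.
Decay rate: λ₁ = 0.9305π²/1.4544² ≈ 4.342.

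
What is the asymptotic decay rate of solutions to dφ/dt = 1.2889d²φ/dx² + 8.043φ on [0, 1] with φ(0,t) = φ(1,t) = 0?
Eigenvalues: λₙ = 1.2889n²π²/1² - 8.043.
First three modes:
  n=1: λ₁ = 1.2889π² - 8.043 ≈ 4.678
  n=2: λ₂ = 5.1556π² - 8.043 ≈ 42.841
  n=3: λ₃ = 11.6001π² - 8.043 ≈ 106.445
Since 1.2889π² ≈ 12.721 > 8.043, all λₙ > 0.
The n=1 mode decays slowest → dominates as t → ∞.
Asymptotic: φ ~ c₁ sin(πx/1) e^{-λ₁t} with decay rate λ₁ ≈ 4.678.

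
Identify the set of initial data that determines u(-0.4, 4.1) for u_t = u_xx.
The entire real line. The heat equation has infinite propagation speed: any initial disturbance instantly affects all points (though exponentially small far away).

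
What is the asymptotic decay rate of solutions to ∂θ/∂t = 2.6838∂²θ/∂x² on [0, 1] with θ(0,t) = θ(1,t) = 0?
Eigenvalues: λₙ = 2.6838n²π².
First three modes:
  n=1: λ₁ = 2.6838π² ≈ 26.488
  n=2: λ₂ = 10.7352π² ≈ 105.952 (4× faster decay)
  n=3: λ₃ = 24.1542π² ≈ 238.392 (9× faster decay)
As t → ∞, higher modes decay exponentially faster. The n=1 mode dominates: θ ~ c₁ sin(πx) e^{-λ₁t}.
Decay rate: λ₁ = 2.6838π² ≈ 26.488.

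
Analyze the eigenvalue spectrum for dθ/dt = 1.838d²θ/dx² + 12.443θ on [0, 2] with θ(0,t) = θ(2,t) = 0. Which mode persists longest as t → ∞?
Eigenvalues: λₙ = 1.838n²π²/2² - 12.443.
First three modes:
  n=1: λ₁ = 1.838π²/2² - 12.443 ≈ -7.908
  n=2: λ₂ = 7.352π²/2² - 12.443 ≈ 5.697
  n=3: λ₃ = 16.542π²/2² - 12.443 ≈ 28.373
Since 1.838π²/2² ≈ 4.535 < 12.443, λ₁ < 0.
The n=1 mode grows fastest (−λₙ is largest for n=1) → dominates.
Asymptotic: θ ~ c₁ sin(πx/2) e^{7.908t} (exponential growth at rate −λ₁ ≈ 7.908).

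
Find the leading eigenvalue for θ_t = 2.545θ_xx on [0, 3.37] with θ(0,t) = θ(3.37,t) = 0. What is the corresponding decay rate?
Eigenvalues: λₙ = 2.545n²π²/3.37².
First three modes:
  n=1: λ₁ = 2.545π²/3.37² ≈ 2.212
  n=2: λ₂ = 10.18π²/3.37² ≈ 8.847 (4× faster decay)
  n=3: λ₃ = 22.905π²/3.37² ≈ 19.905 (9× faster decay)
As t → ∞, higher modes decay exponentially faster. The n=1 mode dominates: θ ~ c₁ sin(πx/3.37) e^{-λ₁t}.
Decay rate: λ₁ = 2.545π²/3.37² ≈ 2.212.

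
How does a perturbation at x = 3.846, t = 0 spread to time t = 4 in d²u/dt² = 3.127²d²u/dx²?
Domain of influence: [-8.662, 16.354]. Data at x = 3.846 spreads outward at speed 3.127.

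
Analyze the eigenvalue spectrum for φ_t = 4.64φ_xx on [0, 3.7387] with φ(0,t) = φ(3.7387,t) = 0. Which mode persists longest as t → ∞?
Eigenvalues: λₙ = 4.64n²π²/3.7387².
First three modes:
  n=1: λ₁ = 4.64π²/3.7387² ≈ 3.276
  n=2: λ₂ = 18.56π²/3.7387² ≈ 13.105 (4× faster decay)
  n=3: λ₃ = 41.76π²/3.7387² ≈ 29.486 (9× faster decay)
As t → ∞, higher modes decay exponentially faster. The n=1 mode dominates: φ ~ c₁ sin(πx/3.7387) e^{-λ₁t}.
Decay rate: λ₁ = 4.64π²/3.7387² ≈ 3.276.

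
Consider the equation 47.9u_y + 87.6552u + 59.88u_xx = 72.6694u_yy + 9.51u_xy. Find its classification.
Rewriting in standard form: 59.88u_xx - 9.51u_xy - 72.6694u_yy + 47.9u_y + 87.6552u = 0. Hyperbolic. (A = 59.88, B = -9.51, C = -72.6694 gives B² - 4AC = 17496.214788.)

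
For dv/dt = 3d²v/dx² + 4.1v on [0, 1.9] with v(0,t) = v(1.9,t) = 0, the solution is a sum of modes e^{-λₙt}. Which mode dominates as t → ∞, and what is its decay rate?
Eigenvalues: λₙ = 3n²π²/1.9² - 4.1.
First three modes:
  n=1: λ₁ = 3π²/1.9² - 4.1 ≈ 4.102
  n=2: λ₂ = 12π²/1.9² - 4.1 ≈ 28.708
  n=3: λ₃ = 27π²/1.9² - 4.1 ≈ 69.717
Since 3π²/1.9² ≈ 8.202 > 4.1, all λₙ > 0.
The n=1 mode decays slowest → dominates as t → ∞.
Asymptotic: v ~ c₁ sin(πx/1.9) e^{-λ₁t} with decay rate λ₁ ≈ 4.102.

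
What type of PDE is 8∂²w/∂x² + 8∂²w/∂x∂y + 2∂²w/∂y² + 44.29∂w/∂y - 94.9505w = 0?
With A = 8, B = 8, C = 2, the discriminant is 0. This is a parabolic PDE.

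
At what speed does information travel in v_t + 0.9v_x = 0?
Speed = 0.9. Information travels along x - 0.9t = const (rightward).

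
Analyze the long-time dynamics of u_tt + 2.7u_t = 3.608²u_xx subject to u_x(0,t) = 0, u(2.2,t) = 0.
Long-time behavior: u → 0. Damping (γ=2.7) dissipates energy; oscillations decay exponentially.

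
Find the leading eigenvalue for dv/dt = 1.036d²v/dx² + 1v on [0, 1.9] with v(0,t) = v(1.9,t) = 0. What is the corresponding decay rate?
Eigenvalues: λₙ = 1.036n²π²/1.9² - 1.
First three modes:
  n=1: λ₁ = 1.036π²/1.9² - 1 ≈ 1.832
  n=2: λ₂ = 4.144π²/1.9² - 1 ≈ 10.33
  n=3: λ₃ = 9.324π²/1.9² - 1 ≈ 24.491
Since 1.036π²/1.9² ≈ 2.832 > 1, all λₙ > 0.
The n=1 mode decays slowest → dominates as t → ∞.
Asymptotic: v ~ c₁ sin(πx/1.9) e^{-λ₁t} with decay rate λ₁ ≈ 1.832.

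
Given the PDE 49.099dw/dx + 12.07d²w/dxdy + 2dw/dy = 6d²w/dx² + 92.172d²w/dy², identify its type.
Rewriting in standard form: -6d²w/dx² + 12.07d²w/dxdy - 92.172d²w/dy² + 49.099dw/dx + 2dw/dy = 0. The second-order coefficients are A = -6, B = 12.07, C = -92.172. Since B² - 4AC = -2066.4431 < 0, this is an elliptic PDE.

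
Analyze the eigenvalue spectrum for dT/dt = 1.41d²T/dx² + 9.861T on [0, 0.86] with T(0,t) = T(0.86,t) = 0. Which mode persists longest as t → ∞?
Eigenvalues: λₙ = 1.41n²π²/0.86² - 9.861.
First three modes:
  n=1: λ₁ = 1.41π²/0.86² - 9.861 ≈ 8.955
  n=2: λ₂ = 5.64π²/0.86² - 9.861 ≈ 65.402
  n=3: λ₃ = 12.69π²/0.86² - 9.861 ≈ 159.481
Since 1.41π²/0.86² ≈ 18.816 > 9.861, all λₙ > 0.
The n=1 mode decays slowest → dominates as t → ∞.
Asymptotic: T ~ c₁ sin(πx/0.86) e^{-λ₁t} with decay rate λ₁ ≈ 8.955.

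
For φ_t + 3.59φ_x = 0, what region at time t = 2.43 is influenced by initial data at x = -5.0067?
At x = 3.717. The characteristic carries data from (-5.0067, 0) to (3.717, 2.43).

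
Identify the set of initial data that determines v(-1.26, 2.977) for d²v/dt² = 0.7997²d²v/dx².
Domain of dependence: [-3.6407069, 1.1207069]. Signals travel at speed 0.7997, so data within |x - -1.26| ≤ 0.7997·2.977 = 2.3807069 can reach the point.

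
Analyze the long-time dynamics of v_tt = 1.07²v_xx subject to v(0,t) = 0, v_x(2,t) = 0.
Long-time behavior: v oscillates (no decay). Energy is conserved; the solution oscillates indefinitely as standing waves.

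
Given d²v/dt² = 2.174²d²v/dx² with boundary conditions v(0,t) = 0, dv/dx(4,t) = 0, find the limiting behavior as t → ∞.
v oscillates (no decay). Energy is conserved; the solution oscillates indefinitely as standing waves.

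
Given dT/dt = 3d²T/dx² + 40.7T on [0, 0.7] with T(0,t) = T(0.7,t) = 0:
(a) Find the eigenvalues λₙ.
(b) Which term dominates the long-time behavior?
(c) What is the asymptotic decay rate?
Eigenvalues: λₙ = 3n²π²/0.7² - 40.7.
First three modes:
  n=1: λ₁ = 3π²/0.7² - 40.7 ≈ 19.726
  n=2: λ₂ = 12π²/0.7² - 40.7 ≈ 201.005
  n=3: λ₃ = 27π²/0.7² - 40.7 ≈ 503.135
Since 3π²/0.7² ≈ 60.426 > 40.7, all λₙ > 0.
The n=1 mode decays slowest → dominates as t → ∞.
Asymptotic: T ~ c₁ sin(πx/0.7) e^{-λ₁t} with decay rate λ₁ ≈ 19.726.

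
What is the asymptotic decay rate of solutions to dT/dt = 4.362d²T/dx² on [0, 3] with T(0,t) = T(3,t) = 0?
Eigenvalues: λₙ = 4.362n²π²/3².
First three modes:
  n=1: λ₁ = 4.362π²/3² ≈ 4.783
  n=2: λ₂ = 17.448π²/3² ≈ 19.134 (4× faster decay)
  n=3: λ₃ = 39.258π²/3² ≈ 43.051 (9× faster decay)
As t → ∞, higher modes decay exponentially faster. The n=1 mode dominates: T ~ c₁ sin(πx/3) e^{-λ₁t}.
Decay rate: λ₁ = 4.362π²/3² ≈ 4.783.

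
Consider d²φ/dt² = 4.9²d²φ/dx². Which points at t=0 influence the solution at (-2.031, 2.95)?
Domain of dependence: [-16.486, 12.424]. Signals travel at speed 4.9, so data within |x - -2.031| ≤ 4.9·2.95 = 14.455 can reach the point.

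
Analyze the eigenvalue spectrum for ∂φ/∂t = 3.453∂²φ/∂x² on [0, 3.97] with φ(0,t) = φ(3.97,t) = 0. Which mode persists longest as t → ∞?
Eigenvalues: λₙ = 3.453n²π²/3.97².
First three modes:
  n=1: λ₁ = 3.453π²/3.97² ≈ 2.162
  n=2: λ₂ = 13.812π²/3.97² ≈ 8.649 (4× faster decay)
  n=3: λ₃ = 31.077π²/3.97² ≈ 19.461 (9× faster decay)
As t → ∞, higher modes decay exponentially faster. The n=1 mode dominates: φ ~ c₁ sin(πx/3.97) e^{-λ₁t}.
Decay rate: λ₁ = 3.453π²/3.97² ≈ 2.162.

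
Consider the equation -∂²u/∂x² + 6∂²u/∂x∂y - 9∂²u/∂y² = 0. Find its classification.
Parabolic. (A = -1, B = 6, C = -9 gives B² - 4AC = 0.)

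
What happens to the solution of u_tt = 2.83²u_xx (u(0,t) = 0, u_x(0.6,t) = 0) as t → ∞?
u oscillates (no decay). Energy is conserved; the solution oscillates indefinitely as standing waves.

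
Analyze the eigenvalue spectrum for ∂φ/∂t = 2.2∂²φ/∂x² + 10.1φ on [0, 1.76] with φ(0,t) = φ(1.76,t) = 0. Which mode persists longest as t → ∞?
Eigenvalues: λₙ = 2.2n²π²/1.76² - 10.1.
First three modes:
  n=1: λ₁ = 2.2π²/1.76² - 10.1 ≈ -3.09
  n=2: λ₂ = 8.8π²/1.76² - 10.1 ≈ 17.939
  n=3: λ₃ = 19.8π²/1.76² - 10.1 ≈ 52.987
Since 2.2π²/1.76² ≈ 7.01 < 10.1, λ₁ < 0.
The n=1 mode grows fastest (−λₙ is largest for n=1) → dominates.
Asymptotic: φ ~ c₁ sin(πx/1.76) e^{3.09t} (exponential growth at rate −λ₁ ≈ 3.09).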